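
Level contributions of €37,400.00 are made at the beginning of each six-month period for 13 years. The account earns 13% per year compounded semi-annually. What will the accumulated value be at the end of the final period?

€2,537,847.21

This is an annuity due: 26 deposits of €37,400.00 at the beginning of each six-month period.
Periodic rate r = 0.13/2 per half-year; n is counted in half-years.
FV = PMT × [((1+r)^n − 1)/r] × (1+r) = 37,400 × [(1+r)^26 − 1] / r × (1+r) = €2,537,847.21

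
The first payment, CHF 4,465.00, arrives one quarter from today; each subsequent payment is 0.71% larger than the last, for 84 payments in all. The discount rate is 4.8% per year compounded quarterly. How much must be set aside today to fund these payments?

CHF 305,102.01

Periodic rate r = 0.048/4 per quarter; n is counted in quarters.
Growing ordinary annuity: PV = PMT₁ × [1 − ((1+g)/(1+r))^n] / (r − g) = 4,465 × [1 − ((1+0.0071)/(1+r))^84] / (r − 0.0071) = CHF 305,102.01.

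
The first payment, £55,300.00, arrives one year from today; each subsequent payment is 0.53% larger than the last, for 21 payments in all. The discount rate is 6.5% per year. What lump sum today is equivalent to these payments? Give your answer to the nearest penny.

£650,482.85

Periodic rate r = 0.065 per year.
Growing ordinary annuity: PV = PMT₁ × [1 − ((1+g)/(1+r))^n] / (r − g) = 55,300 × [1 − ((1+0.0053)/(1+r))^21] / (r − 0.0053) = £650,482.85.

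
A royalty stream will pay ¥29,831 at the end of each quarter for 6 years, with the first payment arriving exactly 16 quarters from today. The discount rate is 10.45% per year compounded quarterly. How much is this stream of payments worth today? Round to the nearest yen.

¥357,907

Ordinary annuity of 24 payments, first payment at period 16.
Periodic rate r = 0.1045/4 per quarter; n is counted in quarters.
The ordinary-annuity PV formula values the stream one period before the first payment (period 15); discount that back 15 periods:
PV₀ = 29,831 × [1 − (1+r)^−24] / r × (1+r)^−15 = ¥357,907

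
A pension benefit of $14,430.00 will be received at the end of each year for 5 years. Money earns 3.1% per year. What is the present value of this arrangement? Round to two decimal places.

$65,896.91

This is an ordinary annuity: 5 payments of $14,430.00 at the end of each year.
Periodic rate r = 0.031 per year.
PV = PMT × [(1 − (1+r)^−n)/r] = 14,430 × [1 − (1+r)^−5] / r = $65,896.91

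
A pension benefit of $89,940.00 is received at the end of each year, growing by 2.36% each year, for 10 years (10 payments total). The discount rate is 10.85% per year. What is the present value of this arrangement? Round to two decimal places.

Periodic rate r = 0.1085 per year.
Growing ordinary annuity: PV = PMT₁ × [1 − ((1+g)/(1+r))^n] / (r − g) = 89,940 × [1 − ((1+0.0236)/(1+r))^10] / (r − 0.0236) = $581,844.59.

$581,844.59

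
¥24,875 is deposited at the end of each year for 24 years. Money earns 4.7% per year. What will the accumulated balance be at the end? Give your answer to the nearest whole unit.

¥1,064,368

This is an ordinary annuity: 24 deposits of ¥24,875 at the end of each year.
Periodic rate r = 0.047 per year.
FV = PMT × [((1+r)^n − 1)/r] = 24,875 × [(1+r)^24 − 1] / r = ¥1,064,368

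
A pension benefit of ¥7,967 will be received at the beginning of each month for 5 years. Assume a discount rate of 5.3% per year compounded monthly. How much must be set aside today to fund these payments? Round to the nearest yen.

This is an annuity due: 60 payments of ¥7,967 at the beginning of each month.
Periodic rate r = 0.053/12 per month; n is counted in months.
PV = PMT × [(1 − (1+r)^−n)/r] × (1+r) = 7,967 × [1 − (1+r)^−60] / r × (1+r) = ¥420,969

¥420,969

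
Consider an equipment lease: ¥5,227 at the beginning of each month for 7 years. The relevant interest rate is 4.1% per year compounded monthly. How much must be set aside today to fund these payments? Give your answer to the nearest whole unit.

This is an annuity due: 84 payments of ¥5,227 at the beginning of each month.
Periodic rate r = 0.041/12 per month; n is counted in months.
PV = PMT × [(1 − (1+r)^−n)/r] × (1+r) = 5,227 × [1 − (1+r)^−84] / r × (1+r) = ¥382,421

¥382,421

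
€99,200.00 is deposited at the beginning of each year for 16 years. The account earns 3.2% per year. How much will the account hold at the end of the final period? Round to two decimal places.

€2,096,416.76

This is an annuity due: 16 deposits of €99,200.00 at the beginning of each year.
Periodic rate r = 0.032 per year.
FV = PMT × [((1+r)^n − 1)/r] × (1+r) = 99,200 × [(1+r)^16 − 1] / r × (1+r) = €2,096,416.76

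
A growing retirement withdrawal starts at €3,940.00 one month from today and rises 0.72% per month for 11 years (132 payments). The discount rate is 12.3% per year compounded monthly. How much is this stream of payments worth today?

€425,117.57

Periodic rate r = 0.123/12 per month; n is counted in months.
Growing ordinary annuity: PV = PMT₁ × [1 − ((1+g)/(1+r))^n] / (r − g) = 3,940 × [1 − ((1+0.0072)/(1+r))^132] / (r − 0.0072) = €425,117.57.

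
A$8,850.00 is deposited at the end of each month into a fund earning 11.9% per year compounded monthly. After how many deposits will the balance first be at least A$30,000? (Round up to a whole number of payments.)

Periodic rate r = 0.119/12 per month; n is counted in months.
Ordinary annuity FV: 30,000 = 8,850 × [((1+r)^n − 1)/r].
(1+r)^n = 1 + 30,000 × r / 8,850, so n = ln(1 + 30,000·r/8,850) / ln(1+r) = 3.35.
Round up to a whole number of payments: n = 4.

4 payments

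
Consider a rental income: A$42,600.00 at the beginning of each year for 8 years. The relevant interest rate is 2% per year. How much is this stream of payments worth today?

A$318,306.82

This is an annuity due: 8 payments of A$42,600.00 at the beginning of each year.
Periodic rate r = 0.02 per year.
PV = PMT × [(1 − (1+r)^−n)/r] × (1+r) = 42,600 × [1 − (1+r)^−8] / r × (1+r) = A$318,306.82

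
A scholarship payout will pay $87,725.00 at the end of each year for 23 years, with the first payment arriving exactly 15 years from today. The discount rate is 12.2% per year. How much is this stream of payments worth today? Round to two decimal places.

Ordinary annuity of 23 payments, first payment at period 15.
Periodic rate r = 0.122 per year.
The ordinary-annuity PV formula values the stream one period before the first payment (period 14); discount that back 14 periods:
PV₀ = 87,725 × [1 − (1+r)^−23] / r × (1+r)^−14 = $133,340.71

$133,340.71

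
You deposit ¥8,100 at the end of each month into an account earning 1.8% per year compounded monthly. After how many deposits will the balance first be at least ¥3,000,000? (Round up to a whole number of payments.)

Periodic rate r = 0.018/12 per month; n is counted in months.
Ordinary annuity FV: 3,000,000 = 8,100 × [((1+r)^n − 1)/r].
(1+r)^n = 1 + 3,000,000 × r / 8,100, so n = ln(1 + 3,000,000·r/8,100) / ln(1+r) = 294.78.
Round up to a whole number of payments: n = 295.

295 payments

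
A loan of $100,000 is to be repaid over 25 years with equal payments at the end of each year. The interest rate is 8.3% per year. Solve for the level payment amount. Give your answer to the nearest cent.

Level ordinary annuity; solve PV = PMT × [(1 − (1+r)^−n)/r] for PMT.
Periodic rate r = 0.083 per year.
With n = 25: PMT = 100,000 / ([(1 − (1+r)^−n)/r]) = $9,609.09

$9,609.09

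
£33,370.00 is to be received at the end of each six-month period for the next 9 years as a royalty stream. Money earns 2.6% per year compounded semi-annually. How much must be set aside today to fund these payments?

£532,492.67

This is an ordinary annuity: 18 payments of £33,370.00 at the end of each six-month period.
Periodic rate r = 0.026/2 per half-year; n is counted in half-years.
PV = PMT × [(1 − (1+r)^−n)/r] = 33,370 × [1 − (1+r)^−18] / r = £532,492.67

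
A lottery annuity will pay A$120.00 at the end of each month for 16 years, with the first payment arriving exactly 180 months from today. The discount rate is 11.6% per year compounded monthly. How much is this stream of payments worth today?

Ordinary annuity of 192 payments, first payment at period 180.
Periodic rate r = 0.116/12 per month; n is counted in months.
The ordinary-annuity PV formula values the stream one period before the first payment (period 179); discount that back 179 periods:
PV₀ = 120 × [1 − (1+r)^−192] / r × (1+r)^−179 = A$1,868.56

A$1,868.56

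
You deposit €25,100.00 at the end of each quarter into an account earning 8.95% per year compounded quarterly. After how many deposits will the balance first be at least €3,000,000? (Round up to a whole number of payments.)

Periodic rate r = 0.0895/4 per quarter; n is counted in quarters.
Ordinary annuity FV: 3,000,000 = 25,100 × [((1+r)^n − 1)/r].
(1+r)^n = 1 + 3,000,000 × r / 25,100, so n = ln(1 + 3,000,000·r/25,100) / ln(1+r) = 58.81.
Round up to a whole number of payments: n = 59.

59 payments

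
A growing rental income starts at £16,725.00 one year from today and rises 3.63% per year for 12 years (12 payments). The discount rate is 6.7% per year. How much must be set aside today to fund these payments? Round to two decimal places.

Periodic rate r = 0.067 per year.
Growing ordinary annuity: PV = PMT₁ × [1 − ((1+g)/(1+r))^n] / (r − g) = 16,725 × [1 − ((1+0.0363)/(1+r))^12] / (r − 0.0363) = £161,009.73.

£161,009.73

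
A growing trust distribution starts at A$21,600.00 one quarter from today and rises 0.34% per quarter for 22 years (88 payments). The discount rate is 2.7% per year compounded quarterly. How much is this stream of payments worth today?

A$1,639,087.76

Periodic rate r = 0.027/4 per quarter; n is counted in quarters.
Growing ordinary annuity: PV = PMT₁ × [1 − ((1+g)/(1+r))^n] / (r − g) = 21,600 × [1 − ((1+0.0034)/(1+r))^88] / (r − 0.0034) = A$1,639,087.76.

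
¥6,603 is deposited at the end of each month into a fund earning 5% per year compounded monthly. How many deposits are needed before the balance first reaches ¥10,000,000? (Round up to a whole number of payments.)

Periodic rate r = 0.05/12 per month; n is counted in months.
Ordinary annuity FV: 10,000,000 = 6,603 × [((1+r)^n − 1)/r].
(1+r)^n = 1 + 10,000,000 × r / 6,603, so n = ln(1 + 10,000,000·r/6,603) / ln(1+r) = 478.42.
Round up to a whole number of payments: n = 479.

479 payments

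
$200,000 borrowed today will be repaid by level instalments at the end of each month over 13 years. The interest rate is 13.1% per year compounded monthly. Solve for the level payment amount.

Level ordinary annuity; solve PV = PMT × [(1 − (1+r)^−n)/r] for PMT.
Periodic rate r = 0.131/12 per month; n is counted in months.
With n = 156: PMT = 200,000 / ([(1 − (1+r)^−n)/r]) = $2,675.08

$2,675.08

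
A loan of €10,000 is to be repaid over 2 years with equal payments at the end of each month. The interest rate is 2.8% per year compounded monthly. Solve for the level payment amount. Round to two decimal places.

€428.93

Level ordinary annuity; solve PV = PMT × [(1 − (1+r)^−n)/r] for PMT.
Periodic rate r = 0.028/12 per month; n is counted in months.
With n = 24: PMT = 10,000 / ([(1 − (1+r)^−n)/r]) = €428.93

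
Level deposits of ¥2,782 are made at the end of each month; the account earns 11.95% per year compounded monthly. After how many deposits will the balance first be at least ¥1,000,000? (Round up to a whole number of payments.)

Periodic rate r = 0.1195/12 per month; n is counted in months.
Ordinary annuity FV: 1,000,000 = 2,782 × [((1+r)^n − 1)/r].
(1+r)^n = 1 + 1,000,000 × r / 2,782, so n = ln(1 + 1,000,000·r/2,782) / ln(1+r) = 153.56.
Round up to a whole number of payments: n = 154.

154 payments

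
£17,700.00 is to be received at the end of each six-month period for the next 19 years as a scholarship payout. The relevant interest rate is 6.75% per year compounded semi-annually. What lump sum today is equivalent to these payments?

£375,881.80

This is an ordinary annuity: 38 payments of £17,700.00 at the end of each six-month period.
Periodic rate r = 0.0675/2 per half-year; n is counted in half-years.
PV = PMT × [(1 − (1+r)^−n)/r] = 17,700 × [1 − (1+r)^−38] / r = £375,881.80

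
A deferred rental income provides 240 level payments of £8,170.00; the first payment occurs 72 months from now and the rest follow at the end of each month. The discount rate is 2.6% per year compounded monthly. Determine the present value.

£1,310,097.64

Ordinary annuity of 240 payments, first payment at period 72.
Periodic rate r = 0.026/12 per month; n is counted in months.
The ordinary-annuity PV formula values the stream one period before the first payment (period 71); discount that back 71 periods:
PV₀ = 8,170 × [1 − (1+r)^−240] / r × (1+r)^−71 = £1,310,097.64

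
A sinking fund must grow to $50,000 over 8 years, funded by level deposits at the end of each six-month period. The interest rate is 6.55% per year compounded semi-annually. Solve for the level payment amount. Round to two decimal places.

$2,427.20

Level ordinary annuity; solve FV = PMT × [((1+r)^n − 1)/r] for PMT.
Periodic rate r = 0.0655/2 per half-year; n is counted in half-years.
With n = 16: PMT = 50,000 / ([((1+r)^n − 1)/r]) = $2,427.20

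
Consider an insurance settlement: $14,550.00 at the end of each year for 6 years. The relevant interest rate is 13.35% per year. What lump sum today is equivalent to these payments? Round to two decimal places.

$57,601.84

This is an ordinary annuity: 6 payments of $14,550.00 at the end of each year.
Periodic rate r = 0.1335 per year.
PV = PMT × [(1 − (1+r)^−n)/r] = 14,550 × [1 − (1+r)^−6] / r = $57,601.84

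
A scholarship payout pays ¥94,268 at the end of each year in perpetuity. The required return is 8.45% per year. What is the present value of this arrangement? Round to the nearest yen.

¥1,115,598

Periodic rate r = 0.0845 per year.
Level perpetuity: PV = PMT / r = 94,268 / (0.0845) = ¥1,115,598.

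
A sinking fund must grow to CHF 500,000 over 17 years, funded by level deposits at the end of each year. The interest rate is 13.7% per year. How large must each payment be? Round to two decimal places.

CHF 8,703.84

Level ordinary annuity; solve FV = PMT × [((1+r)^n − 1)/r] for PMT.
Periodic rate r = 0.137 per year.
With n = 17: PMT = 500,000 / ([((1+r)^n − 1)/r]) = CHF 8,703.84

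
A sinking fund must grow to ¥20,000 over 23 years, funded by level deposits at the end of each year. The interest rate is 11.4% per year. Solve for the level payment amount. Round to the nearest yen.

Level ordinary annuity; solve FV = PMT × [((1+r)^n − 1)/r] for PMT.
Periodic rate r = 0.114 per year.
With n = 23: PMT = 20,000 / ([((1+r)^n − 1)/r]) = ¥208

¥208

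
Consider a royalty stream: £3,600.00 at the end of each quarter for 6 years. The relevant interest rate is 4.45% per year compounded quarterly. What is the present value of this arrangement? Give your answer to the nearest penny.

This is an ordinary annuity: 24 payments of £3,600.00 at the end of each quarter.
Periodic rate r = 0.0445/4 per quarter; n is counted in quarters.
PV = PMT × [(1 − (1+r)^−n)/r] = 3,600 × [1 − (1+r)^−24] / r = £75,461.60

£75,461.60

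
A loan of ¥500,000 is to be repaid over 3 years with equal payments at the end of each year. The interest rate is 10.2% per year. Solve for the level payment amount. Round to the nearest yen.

¥201,766

Level ordinary annuity; solve PV = PMT × [(1 − (1+r)^−n)/r] for PMT.
Periodic rate r = 0.102 per year.
With n = 3: PMT = 500,000 / ([(1 − (1+r)^−n)/r]) = ¥201,766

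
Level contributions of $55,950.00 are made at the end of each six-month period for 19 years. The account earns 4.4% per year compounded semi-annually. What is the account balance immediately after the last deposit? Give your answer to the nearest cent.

This is an ordinary annuity: 38 deposits of $55,950.00 at the end of each six-month period.
Periodic rate r = 0.044/2 per half-year; n is counted in half-years.
FV = PMT × [((1+r)^n − 1)/r] = 55,950 × [(1+r)^38 − 1] / r = $3,271,305.80

$3,271,305.80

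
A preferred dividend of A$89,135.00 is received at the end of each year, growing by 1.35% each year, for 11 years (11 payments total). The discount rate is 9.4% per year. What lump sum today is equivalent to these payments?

Periodic rate r = 0.094 per year.
Growing ordinary annuity: PV = PMT₁ × [1 − ((1+g)/(1+r))^n] / (r − g) = 89,135 × [1 − ((1+0.0135)/(1+r))^11] / (r − 0.0135) = A$629,602.40.

A$629,602.40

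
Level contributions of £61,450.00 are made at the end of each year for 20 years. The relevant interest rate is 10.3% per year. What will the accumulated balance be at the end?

£3,641,729.45

This is an ordinary annuity: 20 deposits of £61,450.00 at the end of each year.
Periodic rate r = 0.103 per year.
FV = PMT × [((1+r)^n − 1)/r] = 61,450 × [(1+r)^20 − 1] / r = £3,641,729.45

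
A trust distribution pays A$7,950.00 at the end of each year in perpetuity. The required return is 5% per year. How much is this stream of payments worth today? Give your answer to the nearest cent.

Periodic rate r = 0.05 per year.
Level perpetuity: PV = PMT / r = 7,950 / (0.05) = A$159,000.00.

A$159,000.00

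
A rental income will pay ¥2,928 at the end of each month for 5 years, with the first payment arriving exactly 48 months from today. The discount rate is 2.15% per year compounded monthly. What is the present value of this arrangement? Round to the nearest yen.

Ordinary annuity of 60 payments, first payment at period 48.
Periodic rate r = 0.0215/12 per month; n is counted in months.
The ordinary-annuity PV formula values the stream one period before the first payment (period 47); discount that back 47 periods:
PV₀ = 2,928 × [1 − (1+r)^−60] / r × (1+r)^−47 = ¥152,996

¥152,996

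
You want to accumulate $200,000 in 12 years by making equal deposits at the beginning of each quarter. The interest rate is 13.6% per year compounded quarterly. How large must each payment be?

Level annuity due; solve FV = PMT × [((1+r)^n − 1)/r] × (1+r) for PMT.
Periodic rate r = 0.136/4 per quarter; n is counted in quarters.
With n = 48: PMT = 200,000 / ([((1+r)^n − 1)/r] × (1+r)) = $1,653.52

$1,653.52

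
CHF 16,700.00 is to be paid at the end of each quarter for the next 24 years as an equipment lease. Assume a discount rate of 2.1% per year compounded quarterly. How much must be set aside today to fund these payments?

This is an ordinary annuity: 96 payments of CHF 16,700.00 at the end of each quarter.
Periodic rate r = 0.021/4 per quarter; n is counted in quarters.
PV = PMT × [(1 − (1+r)^−n)/r] = 16,700 × [1 − (1+r)^−96] / r = CHF 1,256,774.06

CHF 1,256,774.06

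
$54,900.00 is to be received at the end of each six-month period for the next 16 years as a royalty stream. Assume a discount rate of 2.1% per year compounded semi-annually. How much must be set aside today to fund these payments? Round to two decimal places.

$1,485,562.40

This is an ordinary annuity: 32 payments of $54,900.00 at the end of each six-month period.
Periodic rate r = 0.021/2 per half-year; n is counted in half-years.
PV = PMT × [(1 − (1+r)^−n)/r] = 54,900 × [1 − (1+r)^−32] / r = $1,485,562.40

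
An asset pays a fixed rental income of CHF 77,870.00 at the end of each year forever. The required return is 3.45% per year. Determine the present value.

CHF 2,257,101.45

Periodic rate r = 0.0345 per year.
Level perpetuity: PV = PMT / r = 77,870 / (0.0345) = CHF 2,257,101.45.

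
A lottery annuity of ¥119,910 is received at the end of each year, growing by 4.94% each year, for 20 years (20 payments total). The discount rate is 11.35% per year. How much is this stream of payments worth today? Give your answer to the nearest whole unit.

¥1,299,174

Periodic rate r = 0.1135 per year.
Growing ordinary annuity: PV = PMT₁ × [1 − ((1+g)/(1+r))^n] / (r − g) = 119,910 × [1 − ((1+0.0494)/(1+r))^20] / (r − 0.0494) = ¥1,299,174.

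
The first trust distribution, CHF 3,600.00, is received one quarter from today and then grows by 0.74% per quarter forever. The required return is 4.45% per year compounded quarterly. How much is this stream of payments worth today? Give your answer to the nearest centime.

CHF 966,442.95

Periodic rate r = 0.0445/4 per quarter.
Growing perpetuity (Gordon): PV = PMT₁ / (r − g) = 3,600 / (r − 0.0074) = CHF 966,442.95.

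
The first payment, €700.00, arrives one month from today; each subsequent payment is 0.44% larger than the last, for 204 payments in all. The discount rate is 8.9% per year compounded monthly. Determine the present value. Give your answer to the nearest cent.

€106,187.74

Periodic rate r = 0.089/12 per month; n is counted in months.
Growing ordinary annuity: PV = PMT₁ × [1 − ((1+g)/(1+r))^n] / (r − g) = 700 × [1 − ((1+0.0044)/(1+r))^204] / (r − 0.0044) = €106,187.74.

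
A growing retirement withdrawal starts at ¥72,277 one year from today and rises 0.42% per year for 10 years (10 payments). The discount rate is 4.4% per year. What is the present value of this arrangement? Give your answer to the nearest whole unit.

Periodic rate r = 0.044 per year.
Growing ordinary annuity: PV = PMT₁ × [1 − ((1+g)/(1+r))^n] / (r − g) = 72,277 × [1 − ((1+0.0042)/(1+r))^10] / (r − 0.0042) = ¥584,846.

¥584,846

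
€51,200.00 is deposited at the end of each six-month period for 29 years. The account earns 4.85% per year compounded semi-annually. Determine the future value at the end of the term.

This is an ordinary annuity: 58 deposits of €51,200.00 at the end of each six-month period.
Periodic rate r = 0.0485/2 per half-year; n is counted in half-years.
FV = PMT × [((1+r)^n − 1)/r] = 51,200 × [(1+r)^58 − 1] / r = €6,362,975.32

€6,362,975.32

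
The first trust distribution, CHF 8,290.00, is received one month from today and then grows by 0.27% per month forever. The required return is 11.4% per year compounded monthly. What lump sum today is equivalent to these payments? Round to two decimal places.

Periodic rate r = 0.114/12 per month.
Growing perpetuity (Gordon): PV = PMT₁ / (r − g) = 8,290 / (r − 0.0027) = CHF 1,219,117.65.

CHF 1,219,117.65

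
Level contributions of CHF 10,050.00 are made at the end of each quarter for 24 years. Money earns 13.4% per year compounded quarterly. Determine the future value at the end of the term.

CHF 6,794,592.04

This is an ordinary annuity: 96 deposits of CHF 10,050.00 at the end of each quarter.
Periodic rate r = 0.134/4 per quarter; n is counted in quarters.
FV = PMT × [((1+r)^n − 1)/r] = 10,050 × [(1+r)^96 − 1] / r = CHF 6,794,592.04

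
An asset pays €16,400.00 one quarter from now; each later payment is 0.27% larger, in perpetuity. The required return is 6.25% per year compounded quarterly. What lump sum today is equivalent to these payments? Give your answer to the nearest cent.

Periodic rate r = 0.0625/4 per quarter.
Growing perpetuity (Gordon): PV = PMT₁ / (r − g) = 16,400 / (r − 0.0027) = €1,268,858.80.

€1,268,858.80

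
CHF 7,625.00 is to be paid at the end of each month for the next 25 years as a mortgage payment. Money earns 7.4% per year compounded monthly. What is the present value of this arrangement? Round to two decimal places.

CHF 1,040,957.24

This is an ordinary annuity: 300 payments of CHF 7,625.00 at the end of each month.
Periodic rate r = 0.074/12 per month; n is counted in months.
PV = PMT × [(1 − (1+r)^−n)/r] = 7,625 × [1 − (1+r)^−300] / r = CHF 1,040,957.24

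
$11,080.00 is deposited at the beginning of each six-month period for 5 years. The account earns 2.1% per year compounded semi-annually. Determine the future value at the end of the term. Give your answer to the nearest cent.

$117,404.55

This is an annuity due: 10 deposits of $11,080.00 at the beginning of each six-month period.
Periodic rate r = 0.021/2 per half-year; n is counted in half-years.
FV = PMT × [((1+r)^n − 1)/r] × (1+r) = 11,080 × [(1+r)^10 − 1] / r × (1+r) = $117,404.55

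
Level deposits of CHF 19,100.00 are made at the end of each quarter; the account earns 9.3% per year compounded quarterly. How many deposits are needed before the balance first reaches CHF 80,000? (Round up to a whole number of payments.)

5 payments

Periodic rate r = 0.093/4 per quarter; n is counted in quarters.
Ordinary annuity FV: 80,000 = 19,100 × [((1+r)^n − 1)/r].
(1+r)^n = 1 + 80,000 × r / 19,100, so n = ln(1 + 80,000·r/19,100) / ln(1+r) = 4.04.
Round up to a whole number of payments: n = 5.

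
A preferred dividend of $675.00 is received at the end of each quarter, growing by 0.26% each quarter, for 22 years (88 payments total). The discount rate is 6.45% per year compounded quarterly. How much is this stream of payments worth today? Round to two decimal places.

$34,559.43

Periodic rate r = 0.0645/4 per quarter; n is counted in quarters.
Growing ordinary annuity: PV = PMT₁ × [1 − ((1+g)/(1+r))^n] / (r − g) = 675 × [1 − ((1+0.0026)/(1+r))^88] / (r − 0.0026) = $34,559.43.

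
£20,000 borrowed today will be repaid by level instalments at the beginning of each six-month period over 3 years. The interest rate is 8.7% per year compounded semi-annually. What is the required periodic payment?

£3,697.96

Level annuity due; solve PV = PMT × [(1 − (1+r)^−n)/r] × (1+r) for PMT.
Periodic rate r = 0.087/2 per half-year; n is counted in half-years.
With n = 6: PMT = 20,000 / ([(1 − (1+r)^−n)/r] × (1+r)) = £3,697.96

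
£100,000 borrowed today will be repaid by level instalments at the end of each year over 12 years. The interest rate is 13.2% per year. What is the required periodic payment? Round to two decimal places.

£17,051.22

Level ordinary annuity; solve PV = PMT × [(1 − (1+r)^−n)/r] for PMT.
Periodic rate r = 0.132 per year.
With n = 12: PMT = 100,000 / ([(1 − (1+r)^−n)/r]) = £17,051.22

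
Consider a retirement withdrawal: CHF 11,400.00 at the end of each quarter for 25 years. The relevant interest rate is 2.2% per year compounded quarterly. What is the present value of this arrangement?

CHF 875,064.17

This is an ordinary annuity: 100 payments of CHF 11,400.00 at the end of each quarter.
Periodic rate r = 0.022/4 per quarter; n is counted in quarters.
PV = PMT × [(1 − (1+r)^−n)/r] = 11,400 × [1 − (1+r)^−100] / r = CHF 875,064.17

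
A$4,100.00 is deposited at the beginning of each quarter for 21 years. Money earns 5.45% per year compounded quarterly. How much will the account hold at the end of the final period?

This is an annuity due: 84 deposits of A$4,100.00 at the beginning of each quarter.
Periodic rate r = 0.0545/4 per quarter; n is counted in quarters.
FV = PMT × [((1+r)^n − 1)/r] × (1+r) = 4,100 × [(1+r)^84 − 1] / r × (1+r) = A$645,628.92

A$645,628.92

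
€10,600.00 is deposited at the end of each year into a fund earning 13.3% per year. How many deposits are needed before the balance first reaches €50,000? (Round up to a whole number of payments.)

4 payments

Periodic rate r = 0.133 per year.
Ordinary annuity FV: 50,000 = 10,600 × [((1+r)^n − 1)/r].
(1+r)^n = 1 + 50,000 × r / 10,600, so n = ln(1 + 50,000·r/10,600) / ln(1+r) = 3.90.
Round up to a whole number of payments: n = 4.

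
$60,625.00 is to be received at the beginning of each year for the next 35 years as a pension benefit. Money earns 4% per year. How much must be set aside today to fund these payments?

$1,176,803.86

This is an annuity due: 35 payments of $60,625.00 at the beginning of each year.
Periodic rate r = 0.04 per year.
PV = PMT × [(1 − (1+r)^−n)/r] × (1+r) = 60,625 × [1 − (1+r)^−35] / r × (1+r) = $1,176,803.86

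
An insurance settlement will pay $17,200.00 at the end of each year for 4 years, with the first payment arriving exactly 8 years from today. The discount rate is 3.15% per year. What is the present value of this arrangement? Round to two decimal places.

$51,273.36

Ordinary annuity of 4 payments, first payment at period 8.
Periodic rate r = 0.0315 per year.
The ordinary-annuity PV formula values the stream one period before the first payment (period 7); discount that back 7 periods:
PV₀ = 17,200 × [1 − (1+r)^−4] / r × (1+r)^−7 = $51,273.36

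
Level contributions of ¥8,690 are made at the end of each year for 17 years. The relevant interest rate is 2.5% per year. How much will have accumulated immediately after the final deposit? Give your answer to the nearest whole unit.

¥181,315

This is an ordinary annuity: 17 deposits of ¥8,690 at the end of each year.
Periodic rate r = 0.025 per year.
FV = PMT × [((1+r)^n − 1)/r] = 8,690 × [(1+r)^17 − 1] / r = ¥181,315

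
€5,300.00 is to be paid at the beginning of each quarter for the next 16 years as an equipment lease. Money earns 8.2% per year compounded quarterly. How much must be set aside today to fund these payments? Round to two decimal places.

€191,841.57

This is an annuity due: 64 payments of €5,300.00 at the beginning of each quarter.
Periodic rate r = 0.082/4 per quarter; n is counted in quarters.
PV = PMT × [(1 − (1+r)^−n)/r] × (1+r) = 5,300 × [1 − (1+r)^−64] / r × (1+r) = €191,841.57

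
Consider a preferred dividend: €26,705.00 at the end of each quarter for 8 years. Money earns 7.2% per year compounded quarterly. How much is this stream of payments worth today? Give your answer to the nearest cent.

This is an ordinary annuity: 32 payments of €26,705.00 at the end of each quarter.
Periodic rate r = 0.072/4 per quarter; n is counted in quarters.
PV = PMT × [(1 − (1+r)^−n)/r] = 26,705 × [1 − (1+r)^−32] / r = €645,327.10

€645,327.10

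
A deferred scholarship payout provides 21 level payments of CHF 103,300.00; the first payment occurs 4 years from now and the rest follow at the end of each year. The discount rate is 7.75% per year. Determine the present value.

Ordinary annuity of 21 payments, first payment at period 4.
Periodic rate r = 0.0775 per year.
The ordinary-annuity PV formula values the stream one period before the first payment (period 3); discount that back 3 periods:
PV₀ = 103,300 × [1 − (1+r)^−21] / r × (1+r)^−3 = CHF 843,263.23

CHF 843,263.23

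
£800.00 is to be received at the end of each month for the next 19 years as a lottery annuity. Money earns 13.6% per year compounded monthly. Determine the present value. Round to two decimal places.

This is an ordinary annuity: 228 payments of £800.00 at the end of each month.
Periodic rate r = 0.136/12 per month; n is counted in months.
PV = PMT × [(1 − (1+r)^−n)/r] = 800 × [1 − (1+r)^−228] / r = £65,182.85

£65,182.85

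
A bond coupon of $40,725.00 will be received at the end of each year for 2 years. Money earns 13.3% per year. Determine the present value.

This is an ordinary annuity: 2 payments of $40,725.00 at the end of each year.
Periodic rate r = 0.133 per year.
PV = PMT × [(1 − (1+r)^−n)/r] = 40,725 × [1 − (1+r)^−2] / r = $67,669.37

$67,669.37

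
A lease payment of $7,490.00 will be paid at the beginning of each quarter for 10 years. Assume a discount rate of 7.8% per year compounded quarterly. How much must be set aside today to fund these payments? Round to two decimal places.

$210,731.44

This is an annuity due: 40 payments of $7,490.00 at the beginning of each quarter.
Periodic rate r = 0.078/4 per quarter; n is counted in quarters.
PV = PMT × [(1 − (1+r)^−n)/r] × (1+r) = 7,490 × [1 − (1+r)^−40] / r × (1+r) = $210,731.44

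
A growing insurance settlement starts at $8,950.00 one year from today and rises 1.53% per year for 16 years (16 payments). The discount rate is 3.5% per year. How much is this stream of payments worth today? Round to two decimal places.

$120,257.09

Periodic rate r = 0.035 per year.
Growing ordinary annuity: PV = PMT₁ × [1 − ((1+g)/(1+r))^n] / (r − g) = 8,950 × [1 − ((1+0.0153)/(1+r))^16] / (r − 0.0153) = $120,257.09.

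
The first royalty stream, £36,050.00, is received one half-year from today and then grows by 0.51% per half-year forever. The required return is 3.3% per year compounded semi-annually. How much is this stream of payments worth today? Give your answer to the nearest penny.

£3,162,280.70

Periodic rate r = 0.033/2 per half-year.
Growing perpetuity (Gordon): PV = PMT₁ / (r − g) = 36,050 / (r − 0.0051) = £3,162,280.70.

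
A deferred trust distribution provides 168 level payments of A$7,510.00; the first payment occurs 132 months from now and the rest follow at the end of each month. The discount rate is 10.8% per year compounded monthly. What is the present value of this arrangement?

Ordinary annuity of 168 payments, first payment at period 132.
Periodic rate r = 0.108/12 per month; n is counted in months.
The ordinary-annuity PV formula values the stream one period before the first payment (period 131); discount that back 131 periods:
PV₀ = 7,510 × [1 − (1+r)^−168] / r × (1+r)^−131 = A$200,749.24

A$200,749.24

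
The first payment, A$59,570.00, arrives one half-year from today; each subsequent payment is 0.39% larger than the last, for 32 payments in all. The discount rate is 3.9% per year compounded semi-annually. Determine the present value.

A$1,487,246.75

Periodic rate r = 0.039/2 per half-year; n is counted in half-years.
Growing ordinary annuity: PV = PMT₁ × [1 − ((1+g)/(1+r))^n] / (r − g) = 59,570 × [1 − ((1+0.0039)/(1+r))^32] / (r − 0.0039) = A$1,487,246.75.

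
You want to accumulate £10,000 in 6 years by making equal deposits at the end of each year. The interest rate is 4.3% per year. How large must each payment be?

£1,496.29

Level ordinary annuity; solve FV = PMT × [((1+r)^n − 1)/r] for PMT.
Periodic rate r = 0.043 per year.
With n = 6: PMT = 10,000 / ([((1+r)^n − 1)/r]) = £1,496.29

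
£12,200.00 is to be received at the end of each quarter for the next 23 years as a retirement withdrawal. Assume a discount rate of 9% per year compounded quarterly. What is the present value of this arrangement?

£472,213.50

This is an ordinary annuity: 92 payments of £12,200.00 at the end of each quarter.
Periodic rate r = 0.09/4 per quarter; n is counted in quarters.
PV = PMT × [(1 − (1+r)^−n)/r] = 12,200 × [1 − (1+r)^−92] / r = £472,213.50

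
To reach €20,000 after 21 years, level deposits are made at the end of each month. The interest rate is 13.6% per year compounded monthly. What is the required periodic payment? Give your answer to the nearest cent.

€14.07

Level ordinary annuity; solve FV = PMT × [((1+r)^n − 1)/r] for PMT.
Periodic rate r = 0.136/12 per month; n is counted in months.
With n = 252: PMT = 20,000 / ([((1+r)^n − 1)/r]) = €14.07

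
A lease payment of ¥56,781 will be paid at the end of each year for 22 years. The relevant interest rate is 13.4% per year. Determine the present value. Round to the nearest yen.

This is an ordinary annuity: 22 payments of ¥56,781 at the end of each year.
Periodic rate r = 0.134 per year.
PV = PMT × [(1 − (1+r)^−n)/r] = 56,781 × [1 − (1+r)^−22] / r = ¥397,094

¥397,094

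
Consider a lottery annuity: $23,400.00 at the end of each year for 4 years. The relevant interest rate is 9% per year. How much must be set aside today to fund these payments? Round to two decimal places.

$75,809.45

This is an ordinary annuity: 4 payments of $23,400.00 at the end of each year.
Periodic rate r = 0.09 per year.
PV = PMT × [(1 − (1+r)^−n)/r] = 23,400 × [1 − (1+r)^−4] / r = $75,809.45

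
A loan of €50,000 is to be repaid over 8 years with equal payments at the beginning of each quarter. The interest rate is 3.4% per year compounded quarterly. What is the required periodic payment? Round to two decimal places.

€1,776.12

Level annuity due; solve PV = PMT × [(1 − (1+r)^−n)/r] × (1+r) for PMT.
Periodic rate r = 0.034/4 per quarter; n is counted in quarters.
With n = 32: PMT = 50,000 / ([(1 − (1+r)^−n)/r] × (1+r)) = €1,776.12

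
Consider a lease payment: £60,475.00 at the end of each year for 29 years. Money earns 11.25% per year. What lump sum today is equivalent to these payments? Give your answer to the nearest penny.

£513,136.84

This is an ordinary annuity: 29 payments of £60,475.00 at the end of each year.
Periodic rate r = 0.1125 per year.
PV = PMT × [(1 − (1+r)^−n)/r] = 60,475 × [1 − (1+r)^−29] / r = £513,136.84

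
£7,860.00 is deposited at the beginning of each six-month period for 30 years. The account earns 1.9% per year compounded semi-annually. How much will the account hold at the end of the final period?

£637,710.24

This is an annuity due: 60 deposits of £7,860.00 at the beginning of each six-month period.
Periodic rate r = 0.019/2 per half-year; n is counted in half-years.
FV = PMT × [((1+r)^n − 1)/r] × (1+r) = 7,860 × [(1+r)^60 − 1] / r × (1+r) = £637,710.24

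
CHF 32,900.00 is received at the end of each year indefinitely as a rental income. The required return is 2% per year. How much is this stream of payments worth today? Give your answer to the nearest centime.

CHF 1,645,000.00

Periodic rate r = 0.02 per year.
Level perpetuity: PV = PMT / r = 32,900 / (0.02) = CHF 1,645,000.00.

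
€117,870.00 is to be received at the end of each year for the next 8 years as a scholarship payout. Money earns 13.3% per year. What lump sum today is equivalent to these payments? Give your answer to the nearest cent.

This is an ordinary annuity: 8 payments of €117,870.00 at the end of each year.
Periodic rate r = 0.133 per year.
PV = PMT × [(1 − (1+r)^−n)/r] = 117,870 × [1 − (1+r)^−8] / r = €559,869.00

€559,869.00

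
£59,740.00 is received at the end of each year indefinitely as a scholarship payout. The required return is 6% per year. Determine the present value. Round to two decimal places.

Periodic rate r = 0.06 per year.
Level perpetuity: PV = PMT / r = 59,740 / (0.06) = £995,666.67.

£995,666.67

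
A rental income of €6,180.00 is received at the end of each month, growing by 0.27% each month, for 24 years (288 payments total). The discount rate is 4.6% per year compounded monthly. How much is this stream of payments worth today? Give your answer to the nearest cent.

Periodic rate r = 0.046/12 per month; n is counted in months.
Growing ordinary annuity: PV = PMT₁ × [1 − ((1+g)/(1+r))^n] / (r − g) = 6,180 × [1 − ((1+0.0027)/(1+r))^288] / (r − 0.0027) = €1,514,370.59.

€1,514,370.59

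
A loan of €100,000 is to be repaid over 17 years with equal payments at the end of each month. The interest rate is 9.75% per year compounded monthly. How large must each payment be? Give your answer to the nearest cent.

Level ordinary annuity; solve PV = PMT × [(1 − (1+r)^−n)/r] for PMT.
Periodic rate r = 0.0975/12 per month; n is counted in months.
With n = 204: PMT = 100,000 / ([(1 − (1+r)^−n)/r]) = €1,005.44

€1,005.44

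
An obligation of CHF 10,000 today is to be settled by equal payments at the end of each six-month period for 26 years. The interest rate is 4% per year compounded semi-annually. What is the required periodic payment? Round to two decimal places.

CHF 311.09

Level ordinary annuity; solve PV = PMT × [(1 − (1+r)^−n)/r] for PMT.
Periodic rate r = 0.04/2 per half-year; n is counted in half-years.
With n = 52: PMT = 10,000 / ([(1 − (1+r)^−n)/r]) = CHF 311.09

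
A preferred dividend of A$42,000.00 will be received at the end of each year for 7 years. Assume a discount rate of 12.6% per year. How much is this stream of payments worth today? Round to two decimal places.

This is an ordinary annuity: 7 payments of A$42,000.00 at the end of each year.
Periodic rate r = 0.126 per year.
PV = PMT × [(1 − (1+r)^−n)/r] = 42,000 × [1 − (1+r)^−7] / r = A$188,085.38

A$188,085.38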